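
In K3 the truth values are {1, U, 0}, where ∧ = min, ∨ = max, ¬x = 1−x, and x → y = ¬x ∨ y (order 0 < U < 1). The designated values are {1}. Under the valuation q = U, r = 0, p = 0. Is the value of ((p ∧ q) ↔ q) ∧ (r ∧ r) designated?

p ∧ q = 0 ∧ U = 0
(p ∧ q) ↔ q = 0 ↔ U = U
r ∧ r = 0 ∧ 0 = 0
((p ∧ q) ↔ q) ∧ (r ∧ r) = U ∧ 0 = 0
0 ∉ {1}.

No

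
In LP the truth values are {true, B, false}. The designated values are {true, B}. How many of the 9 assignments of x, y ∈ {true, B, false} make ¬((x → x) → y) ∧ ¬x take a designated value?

Designated under: (x=B, y=B); (x=B, y=false); (x=false, y=B); (x=false, y=false).

4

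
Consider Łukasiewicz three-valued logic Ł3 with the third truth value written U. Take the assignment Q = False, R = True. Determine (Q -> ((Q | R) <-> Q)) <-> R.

Q | R = False | True = True
(Q | R) <-> Q = True <-> False = False
Q -> ((Q | R) <-> Q) = False -> False = True
(Q -> ((Q | R) <-> Q)) <-> R = True <-> True = True

True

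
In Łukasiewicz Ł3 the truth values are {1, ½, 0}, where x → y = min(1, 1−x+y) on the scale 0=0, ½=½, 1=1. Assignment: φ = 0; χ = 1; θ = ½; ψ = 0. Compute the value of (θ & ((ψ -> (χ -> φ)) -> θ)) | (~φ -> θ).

½

χ -> φ = 1 -> 0 = 0
ψ -> (χ -> φ) = 0 -> 0 = 1
(ψ -> (χ -> φ)) -> θ = 1 -> ½ = ½  [min(1, 1−1+½)]
θ & ((ψ -> (χ -> φ)) -> θ) = ½ & ½ = ½
~φ = ~0 = 1
~φ -> θ = 1 -> ½ = ½
(θ & ((ψ -> (χ -> φ)) -> θ)) | (~φ -> θ) = ½ | ½ = ½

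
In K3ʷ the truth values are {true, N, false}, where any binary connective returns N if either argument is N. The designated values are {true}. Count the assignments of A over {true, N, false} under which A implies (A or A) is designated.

2

A=true: true ✓
A=N: N ·
A=false: true ✓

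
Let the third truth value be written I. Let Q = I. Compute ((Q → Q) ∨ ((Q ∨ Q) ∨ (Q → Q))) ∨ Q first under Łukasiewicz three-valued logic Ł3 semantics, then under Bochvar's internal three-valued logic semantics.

True; I

In Łukasiewicz three-valued logic Ł3: Q → Q = I → I = True  [min(1, 1−½+½)]
Q ∨ Q = I ∨ I = I
Q → Q = I → I = True
(Q ∨ Q) ∨ (Q → Q) = I ∨ True = True
(Q → Q) ∨ ((Q ∨ Q) ∨ (Q → Q)) = True ∨ True = True
((Q → Q) ∨ ((Q ∨ Q) ∨ (Q → Q))) ∨ Q = True ∨ I = True
In Bochvar's internal three-valued logic: Q → Q = I → I = I  [any arg is the third value ⇒ result is the third value]
Q ∨ Q = I ∨ I = I
Q → Q = I → I = I
(Q ∨ Q) ∨ (Q → Q) = I ∨ I = I
(Q → Q) ∨ ((Q ∨ Q) ∨ (Q → Q)) = I ∨ I = I
((Q → Q) ∨ ((Q ∨ Q) ∨ (Q → Q))) ∨ Q = I ∨ I = I
They differ because Łukasiewicz three-valued logic Ł3 and Bochvar's internal three-valued logic treat I differently under the binary connectives.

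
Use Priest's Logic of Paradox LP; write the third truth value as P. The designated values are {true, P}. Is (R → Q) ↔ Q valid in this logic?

Countermodel: R=false, Q=false gives false, which is not designated.

No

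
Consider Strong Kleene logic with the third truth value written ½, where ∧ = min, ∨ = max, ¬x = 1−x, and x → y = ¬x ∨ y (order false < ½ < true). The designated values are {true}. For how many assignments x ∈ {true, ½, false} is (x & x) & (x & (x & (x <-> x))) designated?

1

x=true: true ✓
x=½: ½ ·
x=false: false ·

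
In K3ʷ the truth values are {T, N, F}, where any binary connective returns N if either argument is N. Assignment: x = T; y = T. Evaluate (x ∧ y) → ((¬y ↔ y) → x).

T

x ∧ y = T ∧ T = T
¬y = ¬T = F
¬y ↔ y = F ↔ T = F
(¬y ↔ y) → x = F → T = T
(x ∧ y) → ((¬y ↔ y) → x) = T → T = T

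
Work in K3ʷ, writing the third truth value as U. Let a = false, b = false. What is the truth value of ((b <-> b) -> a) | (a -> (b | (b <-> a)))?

true

b <-> b = false <-> false = true
(b <-> b) -> a = true -> false = false
b <-> a = false <-> false = true
b | (b <-> a) = false | true = true
a -> (b | (b <-> a)) = false -> true = true
((b <-> b) -> a) | (a -> (b | (b <-> a))) = false | true = true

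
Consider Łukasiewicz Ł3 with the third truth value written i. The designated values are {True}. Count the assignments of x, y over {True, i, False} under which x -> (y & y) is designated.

Of the 9 assignments, 6 give a value in {True}.

6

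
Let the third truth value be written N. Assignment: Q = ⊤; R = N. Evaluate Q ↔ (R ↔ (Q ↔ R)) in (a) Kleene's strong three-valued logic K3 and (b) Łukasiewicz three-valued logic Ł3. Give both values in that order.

In Kleene's strong three-valued logic K3: Q ↔ R = ⊤ ↔ N = N
R ↔ (Q ↔ R) = N ↔ N = N
Q ↔ (R ↔ (Q ↔ R)) = ⊤ ↔ N = N
In Łukasiewicz three-valued logic Ł3: Q ↔ R = ⊤ ↔ N = N
R ↔ (Q ↔ R) = N ↔ N = ⊤
Q ↔ (R ↔ (Q ↔ R)) = ⊤ ↔ ⊤ = ⊤
They differ because Kleene's strong three-valued logic K3 and Łukasiewicz three-valued logic Ł3 treat N differently under implication.

N; ⊤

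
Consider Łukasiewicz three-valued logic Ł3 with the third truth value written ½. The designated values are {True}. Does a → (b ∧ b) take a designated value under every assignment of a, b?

Countermodel: a=True, b=½ gives ½, which is not designated.

No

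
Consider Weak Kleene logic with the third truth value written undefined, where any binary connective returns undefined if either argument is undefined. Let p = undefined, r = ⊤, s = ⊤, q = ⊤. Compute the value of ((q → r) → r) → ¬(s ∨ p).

undefined

q → r = ⊤ → ⊤ = ⊤
(q → r) → r = ⊤ → ⊤ = ⊤
s ∨ p = ⊤ ∨ undefined = undefined
¬(s ∨ p) = ¬undefined = undefined
((q → r) → r) → ¬(s ∨ p) = ⊤ → undefined = undefined  [any arg is the third value ⇒ result is the third value]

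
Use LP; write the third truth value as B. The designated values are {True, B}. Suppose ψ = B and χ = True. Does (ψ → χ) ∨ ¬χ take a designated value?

ψ → χ = B → True = True
¬χ = ¬True = False
(ψ → χ) ∨ ¬χ = True ∨ False = True
True ∈ {True, B}.

Yes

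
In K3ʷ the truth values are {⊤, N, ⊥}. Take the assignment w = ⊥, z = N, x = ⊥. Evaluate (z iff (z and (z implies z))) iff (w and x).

z implies z = N implies N = N  [any arg is the third value ⇒ result is the third value]
z and (z implies z) = N and N = N
z iff (z and (z implies z)) = N iff N = N
w and x = ⊥ and ⊥ = ⊥
(z iff (z and (z implies z))) iff (w and x) = N iff ⊥ = N

N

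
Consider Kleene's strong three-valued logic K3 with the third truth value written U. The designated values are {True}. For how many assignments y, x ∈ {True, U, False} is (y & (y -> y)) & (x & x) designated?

1

Designated under: (y=True, x=True).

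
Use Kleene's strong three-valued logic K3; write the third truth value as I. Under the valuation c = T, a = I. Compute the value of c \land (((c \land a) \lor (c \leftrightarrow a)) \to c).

c \land a = T \land I = I
c \leftrightarrow a = T \leftrightarrow I = I
(c \land a) \lor (c \leftrightarrow a) = I \lor I = I
((c \land a) \lor (c \leftrightarrow a)) \to c = I \to T = T
c \land (((c \land a) \lor (c \leftrightarrow a)) \to c) = T \land T = T

T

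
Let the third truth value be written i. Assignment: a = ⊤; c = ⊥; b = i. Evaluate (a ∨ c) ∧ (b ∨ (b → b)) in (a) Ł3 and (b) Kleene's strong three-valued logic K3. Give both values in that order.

In Ł3: a ∨ c = ⊤ ∨ ⊥ = ⊤
b → b = i → i = ⊤  [min(1, 1−½+½)]
b ∨ (b → b) = i ∨ ⊤ = ⊤
(a ∨ c) ∧ (b ∨ (b → b)) = ⊤ ∧ ⊤ = ⊤
In Kleene's strong three-valued logic K3: a ∨ c = ⊤ ∨ ⊥ = ⊤
b → b = i → i = i
b ∨ (b → b) = i ∨ i = i
(a ∨ c) ∧ (b ∨ (b → b)) = ⊤ ∧ i = i
They differ because Ł3 and Kleene's strong three-valued logic K3 treat i differently under implication.

⊤; i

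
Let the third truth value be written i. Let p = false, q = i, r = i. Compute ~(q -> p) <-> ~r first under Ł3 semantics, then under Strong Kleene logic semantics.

true; i

In Ł3: q -> p = i -> false = i  [min(1, 1−½+0)]
~(q -> p) = ~i = i
~r = ~i = i
~(q -> p) <-> ~r = i <-> i = true
In Strong Kleene logic: q -> p = i -> false = i  [~i | false]
~(q -> p) = ~i = i
~r = ~i = i
~(q -> p) <-> ~r = i <-> i = i
They differ because Ł3 and Strong Kleene logic treat i differently under implication.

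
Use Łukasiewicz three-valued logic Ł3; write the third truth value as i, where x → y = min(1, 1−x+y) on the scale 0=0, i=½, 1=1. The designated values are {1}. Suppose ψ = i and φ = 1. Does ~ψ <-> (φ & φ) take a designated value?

~ψ = ~i = i
φ & φ = 1 & 1 = 1
~ψ <-> (φ & φ) = i <-> 1 = i  [1 − |½−1|]
i ∉ {1}.

No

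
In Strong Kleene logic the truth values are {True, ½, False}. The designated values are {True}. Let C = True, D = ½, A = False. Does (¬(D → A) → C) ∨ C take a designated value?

Yes

D → A = ½ → False = ½
¬(D → A) = ¬½ = ½
¬(D → A) → C = ½ → True = True
(¬(D → A) → C) ∨ C = True ∨ True = True
True ∈ {True}.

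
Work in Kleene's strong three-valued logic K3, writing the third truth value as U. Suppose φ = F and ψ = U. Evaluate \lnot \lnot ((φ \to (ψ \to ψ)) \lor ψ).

ψ \to ψ = U \to U = U
φ \to (ψ \to ψ) = F \to U = T
(φ \to (ψ \to ψ)) \lor ψ = T \lor U = T
\lnot ((φ \to (ψ \to ψ)) \lor ψ) = \lnot T = F
\lnot \lnot ((φ \to (ψ \to ψ)) \lor ψ) = \lnot F = T

T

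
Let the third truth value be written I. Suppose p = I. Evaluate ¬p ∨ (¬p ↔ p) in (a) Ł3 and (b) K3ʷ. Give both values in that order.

⊤; I

In Ł3: ¬p = ¬I = I
¬p = ¬I = I
¬p ↔ p = I ↔ I = ⊤  [1 − |½−½|]
¬p ∨ (¬p ↔ p) = I ∨ ⊤ = ⊤
In K3ʷ: ¬p = ¬I = I
¬p = ¬I = I
¬p ↔ p = I ↔ I = I
¬p ∨ (¬p ↔ p) = I ∨ I = I
They differ because Ł3 and K3ʷ treat I differently under the binary connectives.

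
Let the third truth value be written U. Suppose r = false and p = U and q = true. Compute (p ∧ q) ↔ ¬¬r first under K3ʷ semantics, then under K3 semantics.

In K3ʷ: p ∧ q = U ∧ true = U
¬r = ¬false = true
¬¬r = ¬true = false
(p ∧ q) ↔ ¬¬r = U ↔ false = U
In K3: p ∧ q = U ∧ true = U
¬r = ¬false = true
¬¬r = ¬true = false
(p ∧ q) ↔ ¬¬r = U ↔ false = U

U; U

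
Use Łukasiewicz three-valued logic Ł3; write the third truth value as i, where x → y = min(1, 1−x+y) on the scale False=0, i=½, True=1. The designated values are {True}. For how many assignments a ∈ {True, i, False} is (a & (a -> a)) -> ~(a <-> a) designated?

a=True: False ·
a=i: i ·
a=False: True ✓

1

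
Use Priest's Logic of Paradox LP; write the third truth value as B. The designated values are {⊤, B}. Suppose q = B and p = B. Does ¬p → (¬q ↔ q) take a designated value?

Yes

¬p = ¬B = B
¬q = ¬B = B
¬q ↔ q = B ↔ B = B
¬p → (¬q ↔ q) = B → B = B  [¬B ∨ B]
B ∈ {⊤, B}.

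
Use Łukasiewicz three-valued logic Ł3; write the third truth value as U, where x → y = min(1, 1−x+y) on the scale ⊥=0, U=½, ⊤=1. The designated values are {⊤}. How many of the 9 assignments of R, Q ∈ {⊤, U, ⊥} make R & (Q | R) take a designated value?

3

Designated under: (R=⊤, Q=⊤); (R=⊤, Q=U); (R=⊤, Q=⊥).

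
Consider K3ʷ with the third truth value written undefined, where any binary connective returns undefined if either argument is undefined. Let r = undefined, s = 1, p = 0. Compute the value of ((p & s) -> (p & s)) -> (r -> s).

p & s = 0 & 1 = 0
p & s = 0 & 1 = 0
(p & s) -> (p & s) = 0 -> 0 = 1
r -> s = undefined -> 1 = undefined  [any arg is the third value ⇒ result is the third value]
((p & s) -> (p & s)) -> (r -> s) = 1 -> undefined = undefined

undefined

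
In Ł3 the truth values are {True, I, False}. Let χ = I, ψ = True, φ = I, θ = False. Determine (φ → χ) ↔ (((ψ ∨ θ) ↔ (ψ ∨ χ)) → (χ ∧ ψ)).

φ → χ = I → I = True  [min(1, 1−½+½)]
ψ ∨ θ = True ∨ False = True
ψ ∨ χ = True ∨ I = True
(ψ ∨ θ) ↔ (ψ ∨ χ) = True ↔ True = True
χ ∧ ψ = I ∧ True = I
((ψ ∨ θ) ↔ (ψ ∨ χ)) → (χ ∧ ψ) = True → I = I
(φ → χ) ↔ (((ψ ∨ θ) ↔ (ψ ∨ χ)) → (χ ∧ ψ)) = True ↔ I = I

I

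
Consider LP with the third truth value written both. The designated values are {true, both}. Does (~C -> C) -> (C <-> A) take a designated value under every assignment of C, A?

Countermodel: C=true, A=false gives false, which is not designated.

No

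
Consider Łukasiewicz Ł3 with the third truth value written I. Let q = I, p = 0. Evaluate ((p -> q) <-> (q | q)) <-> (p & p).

p -> q = 0 -> I = 1  [min(1, 1−0+½)]
q | q = I | I = I
(p -> q) <-> (q | q) = 1 <-> I = I
p & p = 0 & 0 = 0
((p -> q) <-> (q | q)) <-> (p & p) = I <-> 0 = I

I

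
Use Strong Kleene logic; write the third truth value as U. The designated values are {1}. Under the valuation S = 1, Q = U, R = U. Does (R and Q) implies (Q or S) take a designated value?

R and Q = U and U = U
Q or S = U or 1 = 1
(R and Q) implies (Q or S) = U implies 1 = 1
1 ∈ {1}.

Yes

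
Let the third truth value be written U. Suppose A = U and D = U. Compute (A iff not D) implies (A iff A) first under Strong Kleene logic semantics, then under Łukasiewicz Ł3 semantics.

U; T

In Strong Kleene logic: not D = not U = U
A iff not D = U iff U = U
A iff A = U iff U = U
(A iff not D) implies (A iff A) = U implies U = U  [not U or U]
In Łukasiewicz Ł3: not D = not U = U
A iff not D = U iff U = T
A iff A = U iff U = T
(A iff not D) implies (A iff A) = T implies T = T
They differ because Strong Kleene logic and Łukasiewicz Ł3 treat U differently under implication.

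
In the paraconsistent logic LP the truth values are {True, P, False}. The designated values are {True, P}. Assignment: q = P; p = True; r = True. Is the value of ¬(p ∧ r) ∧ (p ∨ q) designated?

No

p ∧ r = True ∧ True = True
¬(p ∧ r) = ¬True = False
p ∨ q = True ∨ P = True
¬(p ∧ r) ∧ (p ∨ q) = False ∧ True = False
False ∉ {True, P}.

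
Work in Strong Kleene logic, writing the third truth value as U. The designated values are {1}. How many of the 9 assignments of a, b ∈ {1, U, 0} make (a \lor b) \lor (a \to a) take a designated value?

7

Of the 9 assignments, 7 give a value in {1}.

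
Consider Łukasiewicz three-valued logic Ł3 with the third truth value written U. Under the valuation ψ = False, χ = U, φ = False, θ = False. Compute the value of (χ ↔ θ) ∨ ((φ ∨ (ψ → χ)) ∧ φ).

U

χ ↔ θ = U ↔ False = U  [1 − |½−0|]
ψ → χ = False → U = True
φ ∨ (ψ → χ) = False ∨ True = True
(φ ∨ (ψ → χ)) ∧ φ = True ∧ False = False
(χ ↔ θ) ∨ ((φ ∨ (ψ → χ)) ∧ φ) = U ∨ False = U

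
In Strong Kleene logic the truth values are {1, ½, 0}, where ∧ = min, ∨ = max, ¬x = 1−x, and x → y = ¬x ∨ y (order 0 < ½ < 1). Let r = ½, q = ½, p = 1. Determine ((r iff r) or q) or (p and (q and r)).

½

r iff r = ½ iff ½ = ½
(r iff r) or q = ½ or ½ = ½
q and r = ½ and ½ = ½
p and (q and r) = 1 and ½ = ½
((r iff r) or q) or (p and (q and r)) = ½ or ½ = ½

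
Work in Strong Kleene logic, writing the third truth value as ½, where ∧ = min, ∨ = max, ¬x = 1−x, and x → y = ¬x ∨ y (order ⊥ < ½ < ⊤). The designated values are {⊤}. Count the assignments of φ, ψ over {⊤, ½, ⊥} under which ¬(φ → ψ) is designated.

1

Designated under: (φ=⊤, ψ=⊥).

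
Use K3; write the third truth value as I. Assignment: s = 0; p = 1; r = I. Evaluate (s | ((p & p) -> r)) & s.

p & p = 1 & 1 = 1
(p & p) -> r = 1 -> I = I  [~1 | I]
s | ((p & p) -> r) = 0 | I = I
(s | ((p & p) -> r)) & s = I & 0 = 0

0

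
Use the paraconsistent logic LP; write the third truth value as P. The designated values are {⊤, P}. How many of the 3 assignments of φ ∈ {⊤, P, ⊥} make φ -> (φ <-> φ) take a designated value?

φ=⊤: ⊤ ✓
φ=P: P ✓
φ=⊥: ⊤ ✓

3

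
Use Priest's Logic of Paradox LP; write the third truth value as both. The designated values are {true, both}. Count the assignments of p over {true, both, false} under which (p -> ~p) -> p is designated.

p=true: true ✓
p=both: both ✓
p=false: false ·

2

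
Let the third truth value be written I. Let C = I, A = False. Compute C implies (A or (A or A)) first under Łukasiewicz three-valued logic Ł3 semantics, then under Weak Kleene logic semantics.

I; I

In Łukasiewicz three-valued logic Ł3: A or A = False or False = False
A or (A or A) = False or False = False
C implies (A or (A or A)) = I implies False = I  [min(1, 1−½+0)]
In Weak Kleene logic: A or A = False or False = False
A or (A or A) = False or False = False
C implies (A or (A or A)) = I implies False = I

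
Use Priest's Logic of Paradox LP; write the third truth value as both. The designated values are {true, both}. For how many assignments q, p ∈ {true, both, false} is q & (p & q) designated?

4

Designated under: (q=true, p=true); (q=true, p=both); (q=both, p=true); (q=both, p=both).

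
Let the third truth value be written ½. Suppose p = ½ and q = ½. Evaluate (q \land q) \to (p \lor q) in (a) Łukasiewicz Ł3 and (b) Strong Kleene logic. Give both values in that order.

T; ½

In Łukasiewicz Ł3: q \land q = ½ \land ½ = ½
p \lor q = ½ \lor ½ = ½
(q \land q) \to (p \lor q) = ½ \to ½ = T  [min(1, 1−½+½)]
In Strong Kleene logic: q \land q = ½ \land ½ = ½
p \lor q = ½ \lor ½ = ½
(q \land q) \to (p \lor q) = ½ \to ½ = ½  [\lnot ½ \lor ½]
They differ because Łukasiewicz Ł3 and Strong Kleene logic treat ½ differently under implication.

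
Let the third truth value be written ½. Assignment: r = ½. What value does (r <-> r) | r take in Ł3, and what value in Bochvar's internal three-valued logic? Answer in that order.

In Ł3: r <-> r = ½ <-> ½ = true  [1 − |½−½|]
(r <-> r) | r = true | ½ = true
In Bochvar's internal three-valued logic: r <-> r = ½ <-> ½ = ½
(r <-> r) | r = ½ | ½ = ½
They differ because Ł3 and Bochvar's internal three-valued logic treat ½ differently under the binary connectives.

true; ½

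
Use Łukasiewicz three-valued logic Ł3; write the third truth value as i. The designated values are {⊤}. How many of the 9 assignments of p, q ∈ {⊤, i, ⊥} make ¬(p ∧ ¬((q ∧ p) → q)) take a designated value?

Of the 9 assignments, 9 give a value in {⊤}.

9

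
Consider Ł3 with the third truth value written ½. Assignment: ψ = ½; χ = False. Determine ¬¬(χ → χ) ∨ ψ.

True

χ → χ = False → False = True
¬(χ → χ) = ¬True = False
¬¬(χ → χ) = ¬False = True
¬¬(χ → χ) ∨ ψ = True ∨ ½ = True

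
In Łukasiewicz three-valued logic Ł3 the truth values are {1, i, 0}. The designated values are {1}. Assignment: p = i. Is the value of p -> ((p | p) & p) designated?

p | p = i | i = i
(p | p) & p = i & i = i
p -> ((p | p) & p) = i -> i = 1  [min(1, 1−½+½)]
1 ∈ {1}.

Yes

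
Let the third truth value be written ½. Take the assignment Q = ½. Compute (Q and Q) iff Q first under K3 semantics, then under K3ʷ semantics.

½; ½

In K3: Q and Q = ½ and ½ = ½
(Q and Q) iff Q = ½ iff ½ = ½
In K3ʷ: Q and Q = ½ and ½ = ½
(Q and Q) iff Q = ½ iff ½ = ½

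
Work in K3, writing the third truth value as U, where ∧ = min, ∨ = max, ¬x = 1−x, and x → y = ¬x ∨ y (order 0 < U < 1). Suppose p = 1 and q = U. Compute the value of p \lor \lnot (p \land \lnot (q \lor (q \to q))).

1

q \to q = U \to U = U  [\lnot U \lor U]
q \lor (q \to q) = U \lor U = U
\lnot (q \lor (q \to q)) = \lnot U = U
p \land \lnot (q \lor (q \to q)) = 1 \land U = U
\lnot (p \land \lnot (q \lor (q \to q))) = \lnot U = U
p \lor \lnot (p \land \lnot (q \lor (q \to q))) = 1 \lor U = 1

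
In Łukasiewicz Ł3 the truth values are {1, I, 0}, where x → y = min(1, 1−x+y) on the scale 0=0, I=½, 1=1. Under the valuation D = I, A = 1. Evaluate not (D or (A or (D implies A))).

D implies A = I implies 1 = 1
A or (D implies A) = 1 or 1 = 1
D or (A or (D implies A)) = I or 1 = 1
not (D or (A or (D implies A))) = not 1 = 0

0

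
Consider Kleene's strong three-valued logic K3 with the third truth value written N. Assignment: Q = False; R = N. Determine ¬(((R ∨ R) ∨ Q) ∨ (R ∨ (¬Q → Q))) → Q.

N

R ∨ R = N ∨ N = N
(R ∨ R) ∨ Q = N ∨ False = N
¬Q = ¬False = True
¬Q → Q = True → False = False
R ∨ (¬Q → Q) = N ∨ False = N
((R ∨ R) ∨ Q) ∨ (R ∨ (¬Q → Q)) = N ∨ N = N
¬(((R ∨ R) ∨ Q) ∨ (R ∨ (¬Q → Q))) = ¬N = N
¬(((R ∨ R) ∨ Q) ∨ (R ∨ (¬Q → Q))) → Q = N → False = N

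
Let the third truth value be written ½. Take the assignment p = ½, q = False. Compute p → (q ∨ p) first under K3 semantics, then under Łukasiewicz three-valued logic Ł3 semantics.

In K3: q ∨ p = False ∨ ½ = ½
p → (q ∨ p) = ½ → ½ = ½  [¬½ ∨ ½]
In Łukasiewicz three-valued logic Ł3: q ∨ p = False ∨ ½ = ½
p → (q ∨ p) = ½ → ½ = True  [min(1, 1−½+½)]
They differ because K3 and Łukasiewicz three-valued logic Ł3 treat ½ differently under implication.

½; True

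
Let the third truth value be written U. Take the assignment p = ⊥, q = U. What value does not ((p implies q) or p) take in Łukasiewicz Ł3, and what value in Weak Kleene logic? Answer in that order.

⊥; U

In Łukasiewicz Ł3: p implies q = ⊥ implies U = ⊤
(p implies q) or p = ⊤ or ⊥ = ⊤
not ((p implies q) or p) = not ⊤ = ⊥
In Weak Kleene logic: p implies q = ⊥ implies U = U  [any arg is the third value ⇒ result is the third value]
(p implies q) or p = U or ⊥ = U
not ((p implies q) or p) = not U = U
They differ because Łukasiewicz Ł3 and Weak Kleene logic treat U differently under the binary connectives.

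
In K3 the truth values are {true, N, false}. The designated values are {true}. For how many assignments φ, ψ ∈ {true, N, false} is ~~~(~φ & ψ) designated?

5

Of the 9 assignments, 5 give a value in {true}.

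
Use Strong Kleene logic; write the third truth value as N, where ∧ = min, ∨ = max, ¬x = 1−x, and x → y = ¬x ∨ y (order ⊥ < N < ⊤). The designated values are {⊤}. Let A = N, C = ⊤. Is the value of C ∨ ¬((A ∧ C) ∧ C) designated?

Yes

A ∧ C = N ∧ ⊤ = N
(A ∧ C) ∧ C = N ∧ ⊤ = N
¬((A ∧ C) ∧ C) = ¬N = N
C ∨ ¬((A ∧ C) ∧ C) = ⊤ ∨ N = ⊤
⊤ ∈ {⊤}.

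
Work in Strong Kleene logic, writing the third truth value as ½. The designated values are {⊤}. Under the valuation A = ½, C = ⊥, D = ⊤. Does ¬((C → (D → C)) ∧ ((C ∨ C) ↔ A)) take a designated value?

No

D → C = ⊤ → ⊥ = ⊥
C → (D → C) = ⊥ → ⊥ = ⊤
C ∨ C = ⊥ ∨ ⊥ = ⊥
(C ∨ C) ↔ A = ⊥ ↔ ½ = ½
(C → (D → C)) ∧ ((C ∨ C) ↔ A) = ⊤ ∧ ½ = ½
¬((C → (D → C)) ∧ ((C ∨ C) ↔ A)) = ¬½ = ½
½ ∉ {⊤}.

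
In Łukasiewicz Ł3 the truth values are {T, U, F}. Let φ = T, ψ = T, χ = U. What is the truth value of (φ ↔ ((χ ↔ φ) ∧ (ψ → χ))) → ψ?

χ ↔ φ = U ↔ T = U  [1 − |½−1|]
ψ → χ = T → U = U
(χ ↔ φ) ∧ (ψ → χ) = U ∧ U = U
φ ↔ ((χ ↔ φ) ∧ (ψ → χ)) = T ↔ U = U
(φ ↔ ((χ ↔ φ) ∧ (ψ → χ))) → ψ = U → T = T

T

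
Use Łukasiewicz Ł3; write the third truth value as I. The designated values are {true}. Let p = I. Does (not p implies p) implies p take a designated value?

not p = not I = I
not p implies p = I implies I = true  [min(1, 1−½+½)]
(not p implies p) implies p = true implies I = I
I ∉ {true}.

No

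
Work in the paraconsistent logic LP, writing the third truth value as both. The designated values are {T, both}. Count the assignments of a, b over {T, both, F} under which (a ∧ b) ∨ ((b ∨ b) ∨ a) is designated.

8

Of the 9 assignments, 8 give a value in {T, both}.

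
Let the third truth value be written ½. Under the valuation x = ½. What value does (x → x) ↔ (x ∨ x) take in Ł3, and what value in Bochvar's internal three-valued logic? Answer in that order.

½; ½

In Ł3: x → x = ½ → ½ = T
x ∨ x = ½ ∨ ½ = ½
(x → x) ↔ (x ∨ x) = T ↔ ½ = ½
In Bochvar's internal three-valued logic: x → x = ½ → ½ = ½  [any arg is the third value ⇒ result is the third value]
x ∨ x = ½ ∨ ½ = ½
(x → x) ↔ (x ∨ x) = ½ ↔ ½ = ½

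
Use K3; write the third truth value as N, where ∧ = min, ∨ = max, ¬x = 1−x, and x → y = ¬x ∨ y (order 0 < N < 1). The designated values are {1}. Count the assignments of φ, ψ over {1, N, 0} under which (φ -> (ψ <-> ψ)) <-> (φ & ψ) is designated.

Designated under: (φ=1, ψ=1).

1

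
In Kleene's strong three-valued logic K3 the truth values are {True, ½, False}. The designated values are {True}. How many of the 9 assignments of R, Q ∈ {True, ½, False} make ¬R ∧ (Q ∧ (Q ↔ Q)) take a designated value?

Designated under: (R=False, Q=True).

1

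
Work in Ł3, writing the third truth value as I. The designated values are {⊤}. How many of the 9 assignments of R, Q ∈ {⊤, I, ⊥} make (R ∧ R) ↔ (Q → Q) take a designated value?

3

Designated under: (R=⊤, Q=⊤); (R=⊤, Q=I); (R=⊤, Q=⊥).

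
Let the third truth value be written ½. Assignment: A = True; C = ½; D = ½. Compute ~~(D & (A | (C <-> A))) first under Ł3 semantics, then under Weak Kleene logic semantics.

½; ½

In Ł3: C <-> A = ½ <-> True = ½  [1 − |½−1|]
A | (C <-> A) = True | ½ = True
D & (A | (C <-> A)) = ½ & True = ½
~(D & (A | (C <-> A))) = ~½ = ½
~~(D & (A | (C <-> A))) = ~½ = ½
In Weak Kleene logic: C <-> A = ½ <-> True = ½
A | (C <-> A) = True | ½ = ½
D & (A | (C <-> A)) = ½ & ½ = ½
~(D & (A | (C <-> A))) = ~½ = ½
~~(D & (A | (C <-> A))) = ~½ = ½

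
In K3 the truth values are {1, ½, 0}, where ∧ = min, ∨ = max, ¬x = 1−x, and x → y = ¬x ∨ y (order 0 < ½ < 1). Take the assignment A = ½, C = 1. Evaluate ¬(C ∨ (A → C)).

A → C = ½ → 1 = 1
C ∨ (A → C) = 1 ∨ 1 = 1
¬(C ∨ (A → C)) = ¬1 = 0

0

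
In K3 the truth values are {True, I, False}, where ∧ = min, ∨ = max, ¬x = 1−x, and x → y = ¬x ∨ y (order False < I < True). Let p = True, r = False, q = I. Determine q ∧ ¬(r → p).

r → p = False → True = True
¬(r → p) = ¬True = False
q ∧ ¬(r → p) = I ∧ False = False

False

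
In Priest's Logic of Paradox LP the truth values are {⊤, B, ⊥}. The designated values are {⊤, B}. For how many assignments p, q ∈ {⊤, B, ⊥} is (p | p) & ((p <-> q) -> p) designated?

6

Of the 9 assignments, 6 give a value in {⊤, B}.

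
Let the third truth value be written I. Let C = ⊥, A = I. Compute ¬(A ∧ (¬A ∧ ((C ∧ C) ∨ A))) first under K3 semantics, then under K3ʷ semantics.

In K3: ¬A = ¬I = I
C ∧ C = ⊥ ∧ ⊥ = ⊥
(C ∧ C) ∨ A = ⊥ ∨ I = I
¬A ∧ ((C ∧ C) ∨ A) = I ∧ I = I
A ∧ (¬A ∧ ((C ∧ C) ∨ A)) = I ∧ I = I
¬(A ∧ (¬A ∧ ((C ∧ C) ∨ A))) = ¬I = I
In K3ʷ: ¬A = ¬I = I
C ∧ C = ⊥ ∧ ⊥ = ⊥
(C ∧ C) ∨ A = ⊥ ∨ I = I
¬A ∧ ((C ∧ C) ∨ A) = I ∧ I = I
A ∧ (¬A ∧ ((C ∧ C) ∨ A)) = I ∧ I = I
¬(A ∧ (¬A ∧ ((C ∧ C) ∨ A))) = ¬I = I

I; I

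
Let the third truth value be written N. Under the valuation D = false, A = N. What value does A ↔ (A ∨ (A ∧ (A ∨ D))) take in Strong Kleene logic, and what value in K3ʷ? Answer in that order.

In Strong Kleene logic: A ∨ D = N ∨ false = N
A ∧ (A ∨ D) = N ∧ N = N
A ∨ (A ∧ (A ∨ D)) = N ∨ N = N
A ↔ (A ∨ (A ∧ (A ∨ D))) = N ↔ N = N
In K3ʷ: A ∨ D = N ∨ false = N
A ∧ (A ∨ D) = N ∧ N = N
A ∨ (A ∧ (A ∨ D)) = N ∨ N = N
A ↔ (A ∨ (A ∧ (A ∨ D))) = N ↔ N = N

N; N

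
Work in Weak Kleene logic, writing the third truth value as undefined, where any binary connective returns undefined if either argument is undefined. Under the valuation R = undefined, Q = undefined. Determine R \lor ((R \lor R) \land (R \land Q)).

undefined

R \lor R = undefined \lor undefined = undefined
R \land Q = undefined \land undefined = undefined
(R \lor R) \land (R \land Q) = undefined \land undefined = undefined
R \lor ((R \lor R) \land (R \land Q)) = undefined \lor undefined = undefined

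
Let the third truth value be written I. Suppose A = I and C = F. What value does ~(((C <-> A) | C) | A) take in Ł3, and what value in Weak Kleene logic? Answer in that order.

In Ł3: C <-> A = F <-> I = I  [1 − |0−½|]
(C <-> A) | C = I | F = I
((C <-> A) | C) | A = I | I = I
~(((C <-> A) | C) | A) = ~I = I
In Weak Kleene logic: C <-> A = F <-> I = I
(C <-> A) | C = I | F = I
((C <-> A) | C) | A = I | I = I
~(((C <-> A) | C) | A) = ~I = I

I; I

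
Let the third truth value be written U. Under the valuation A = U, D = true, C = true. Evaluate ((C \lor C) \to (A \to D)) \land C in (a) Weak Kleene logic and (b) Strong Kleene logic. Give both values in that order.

U; true

In Weak Kleene logic: C \lor C = true \lor true = true
A \to D = U \to true = U  [any arg is the third value ⇒ result is the third value]
(C \lor C) \to (A \to D) = true \to U = U
((C \lor C) \to (A \to D)) \land C = U \land true = U
In Strong Kleene logic: C \lor C = true \lor true = true
A \to D = U \to true = true  [\lnot U \lor true]
(C \lor C) \to (A \to D) = true \to true = true
((C \lor C) \to (A \to D)) \land C = true \land true = true
They differ because Weak Kleene logic and Strong Kleene logic treat U differently under the binary connectives.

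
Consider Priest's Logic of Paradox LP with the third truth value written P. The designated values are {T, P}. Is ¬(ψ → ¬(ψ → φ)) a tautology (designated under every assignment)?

Countermodel: ψ=T, φ=F gives F, which is not designated.

No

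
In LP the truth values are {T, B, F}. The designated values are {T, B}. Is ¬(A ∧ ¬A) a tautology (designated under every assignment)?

Every assignment of A over {T, B, F} gives a value in {T, B}.
In particular, with A=B: ¬(A ∧ ¬A) = B.

Yes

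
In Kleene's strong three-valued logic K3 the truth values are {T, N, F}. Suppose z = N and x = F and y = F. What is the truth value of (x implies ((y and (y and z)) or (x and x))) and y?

y and z = F and N = F
y and (y and z) = F and F = F
x and x = F and F = F
(y and (y and z)) or (x and x) = F or F = F
x implies ((y and (y and z)) or (x and x)) = F implies F = T
(x implies ((y and (y and z)) or (x and x))) and y = T and F = F

F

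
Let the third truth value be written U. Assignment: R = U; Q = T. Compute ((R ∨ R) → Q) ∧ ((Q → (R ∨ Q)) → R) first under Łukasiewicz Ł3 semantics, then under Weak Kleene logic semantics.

U; U

In Łukasiewicz Ł3: R ∨ R = U ∨ U = U
(R ∨ R) → Q = U → T = T  [min(1, 1−½+1)]
R ∨ Q = U ∨ T = T
Q → (R ∨ Q) = T → T = T
(Q → (R ∨ Q)) → R = T → U = U
((R ∨ R) → Q) ∧ ((Q → (R ∨ Q)) → R) = T ∧ U = U
In Weak Kleene logic: R ∨ R = U ∨ U = U
(R ∨ R) → Q = U → T = U  [any arg is the third value ⇒ result is the third value]
R ∨ Q = U ∨ T = U
Q → (R ∨ Q) = T → U = U
(Q → (R ∨ Q)) → R = U → U = U
((R ∨ R) → Q) ∧ ((Q → (R ∨ Q)) → R) = U ∧ U = U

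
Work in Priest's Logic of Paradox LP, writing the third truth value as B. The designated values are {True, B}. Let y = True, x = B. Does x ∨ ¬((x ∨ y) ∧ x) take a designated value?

x ∨ y = B ∨ True = True
(x ∨ y) ∧ x = True ∧ B = B
¬((x ∨ y) ∧ x) = ¬B = B
x ∨ ¬((x ∨ y) ∧ x) = B ∨ B = B
B ∈ {True, B}.

Yes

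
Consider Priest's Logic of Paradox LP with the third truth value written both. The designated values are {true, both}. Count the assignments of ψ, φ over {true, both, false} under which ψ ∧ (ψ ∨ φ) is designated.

6

Of the 9 assignments, 6 give a value in {true, both}.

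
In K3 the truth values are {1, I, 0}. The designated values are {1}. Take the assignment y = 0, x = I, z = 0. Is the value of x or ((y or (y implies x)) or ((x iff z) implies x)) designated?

Yes

y implies x = 0 implies I = 1  [not 0 or I]
y or (y implies x) = 0 or 1 = 1
x iff z = I iff 0 = I
(x iff z) implies x = I implies I = I
(y or (y implies x)) or ((x iff z) implies x) = 1 or I = 1
x or ((y or (y implies x)) or ((x iff z) implies x)) = I or 1 = 1
1 ∈ {1}.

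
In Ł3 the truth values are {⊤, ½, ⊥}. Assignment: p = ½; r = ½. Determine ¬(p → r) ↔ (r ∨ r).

½

p → r = ½ → ½ = ⊤  [min(1, 1−½+½)]
¬(p → r) = ¬⊤ = ⊥
r ∨ r = ½ ∨ ½ = ½
¬(p → r) ↔ (r ∨ r) = ⊥ ↔ ½ = ½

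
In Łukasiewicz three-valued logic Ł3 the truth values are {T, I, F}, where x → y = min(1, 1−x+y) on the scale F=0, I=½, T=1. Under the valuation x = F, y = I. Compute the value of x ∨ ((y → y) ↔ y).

I

y → y = I → I = T  [min(1, 1−½+½)]
(y → y) ↔ y = T ↔ I = I
x ∨ ((y → y) ↔ y) = F ∨ I = I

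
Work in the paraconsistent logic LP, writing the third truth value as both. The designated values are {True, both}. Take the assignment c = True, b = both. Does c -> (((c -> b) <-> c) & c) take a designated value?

c -> b = True -> both = both
(c -> b) <-> c = both <-> True = both
((c -> b) <-> c) & c = both & True = both
c -> (((c -> b) <-> c) & c) = True -> both = both
both ∈ {True, both}.

Yes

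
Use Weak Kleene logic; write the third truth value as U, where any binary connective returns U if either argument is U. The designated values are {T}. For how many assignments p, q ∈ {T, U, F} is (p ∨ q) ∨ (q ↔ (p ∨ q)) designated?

4

Designated under: (p=T, q=T); (p=T, q=F); (p=F, q=T); (p=F, q=F).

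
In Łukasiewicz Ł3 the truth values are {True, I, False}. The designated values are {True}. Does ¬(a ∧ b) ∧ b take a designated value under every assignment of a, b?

Countermodel: a=True, b=True gives False, which is not designated.

No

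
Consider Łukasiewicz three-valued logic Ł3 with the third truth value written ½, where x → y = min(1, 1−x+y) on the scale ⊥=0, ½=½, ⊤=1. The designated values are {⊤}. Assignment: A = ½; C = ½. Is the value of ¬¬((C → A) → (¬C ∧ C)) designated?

No

C → A = ½ → ½ = ⊤
¬C = ¬½ = ½
¬C ∧ C = ½ ∧ ½ = ½
(C → A) → (¬C ∧ C) = ⊤ → ½ = ½
¬((C → A) → (¬C ∧ C)) = ¬½ = ½
¬¬((C → A) → (¬C ∧ C)) = ¬½ = ½
½ ∉ {⊤}.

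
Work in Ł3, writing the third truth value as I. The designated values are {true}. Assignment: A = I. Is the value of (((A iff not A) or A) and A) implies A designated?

not A = not I = I
A iff not A = I iff I = true  [1 − |½−½|]
(A iff not A) or A = true or I = true
((A iff not A) or A) and A = true and I = I
(((A iff not A) or A) and A) implies A = I implies I = true
true ∈ {true}.

Yes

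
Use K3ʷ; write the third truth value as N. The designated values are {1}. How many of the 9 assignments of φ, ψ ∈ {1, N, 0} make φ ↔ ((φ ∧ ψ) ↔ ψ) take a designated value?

3

Designated under: (φ=1, ψ=1); (φ=1, ψ=0); (φ=0, ψ=1).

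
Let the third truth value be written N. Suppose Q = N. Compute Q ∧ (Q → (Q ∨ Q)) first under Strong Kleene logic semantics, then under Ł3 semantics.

N; N

In Strong Kleene logic: Q ∨ Q = N ∨ N = N
Q → (Q ∨ Q) = N → N = N  [¬N ∨ N]
Q ∧ (Q → (Q ∨ Q)) = N ∧ N = N
In Ł3: Q ∨ Q = N ∨ N = N
Q → (Q ∨ Q) = N → N = T  [min(1, 1−½+½)]
Q ∧ (Q → (Q ∨ Q)) = N ∧ T = N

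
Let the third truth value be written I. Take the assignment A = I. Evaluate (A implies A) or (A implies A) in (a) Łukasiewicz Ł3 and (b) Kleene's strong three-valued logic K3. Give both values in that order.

True; I

In Łukasiewicz Ł3: A implies A = I implies I = True  [min(1, 1−½+½)]
A implies A = I implies I = True
(A implies A) or (A implies A) = True or True = True
In Kleene's strong three-valued logic K3: A implies A = I implies I = I  [not I or I]
A implies A = I implies I = I
(A implies A) or (A implies A) = I or I = I
They differ because Łukasiewicz Ł3 and Kleene's strong three-valued logic K3 treat I differently under implication.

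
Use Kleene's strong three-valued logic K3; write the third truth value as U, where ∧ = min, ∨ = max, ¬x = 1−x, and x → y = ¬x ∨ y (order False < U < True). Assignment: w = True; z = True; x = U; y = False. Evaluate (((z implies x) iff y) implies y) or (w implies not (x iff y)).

z implies x = True implies U = U  [not True or U]
(z implies x) iff y = U iff False = U
((z implies x) iff y) implies y = U implies False = U
x iff y = U iff False = U
not (x iff y) = not U = U
w implies not (x iff y) = True implies U = U
(((z implies x) iff y) implies y) or (w implies not (x iff y)) = U or U = U

U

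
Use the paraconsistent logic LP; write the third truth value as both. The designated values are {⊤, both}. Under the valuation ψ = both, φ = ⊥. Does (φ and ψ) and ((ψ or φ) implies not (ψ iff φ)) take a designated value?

φ and ψ = ⊥ and both = ⊥
ψ or φ = both or ⊥ = both
ψ iff φ = both iff ⊥ = both
not (ψ iff φ) = not both = both
(ψ or φ) implies not (ψ iff φ) = both implies both = both  [not both or both]
(φ and ψ) and ((ψ or φ) implies not (ψ iff φ)) = ⊥ and both = ⊥
⊥ ∉ {⊤, both}.

No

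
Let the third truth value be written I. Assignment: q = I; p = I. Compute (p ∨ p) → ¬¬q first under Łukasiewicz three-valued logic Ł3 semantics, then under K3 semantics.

T; I

In Łukasiewicz three-valued logic Ł3: p ∨ p = I ∨ I = I
¬q = ¬I = I
¬¬q = ¬I = I
(p ∨ p) → ¬¬q = I → I = T
In K3: p ∨ p = I ∨ I = I
¬q = ¬I = I
¬¬q = ¬I = I
(p ∨ p) → ¬¬q = I → I = I  [¬I ∨ I]
They differ because Łukasiewicz three-valued logic Ł3 and K3 treat I differently under implication.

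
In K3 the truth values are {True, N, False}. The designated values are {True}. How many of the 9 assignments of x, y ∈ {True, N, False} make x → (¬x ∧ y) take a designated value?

Designated under: (x=False, y=True); (x=False, y=N); (x=False, y=False).

3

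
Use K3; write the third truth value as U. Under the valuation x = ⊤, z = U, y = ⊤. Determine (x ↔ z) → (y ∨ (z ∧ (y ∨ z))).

x ↔ z = ⊤ ↔ U = U
y ∨ z = ⊤ ∨ U = ⊤
z ∧ (y ∨ z) = U ∧ ⊤ = U
y ∨ (z ∧ (y ∨ z)) = ⊤ ∨ U = ⊤
(x ↔ z) → (y ∨ (z ∧ (y ∨ z))) = U → ⊤ = ⊤  [¬U ∨ ⊤]

⊤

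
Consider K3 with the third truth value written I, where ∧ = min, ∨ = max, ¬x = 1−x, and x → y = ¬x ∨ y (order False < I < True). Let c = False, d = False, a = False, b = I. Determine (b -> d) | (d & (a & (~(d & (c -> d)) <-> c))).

I

b -> d = I -> False = I
c -> d = False -> False = True
d & (c -> d) = False & True = False
~(d & (c -> d)) = ~False = True
~(d & (c -> d)) <-> c = True <-> False = False
a & (~(d & (c -> d)) <-> c) = False & False = False
d & (a & (~(d & (c -> d)) <-> c)) = False & False = False
(b -> d) | (d & (a & (~(d & (c -> d)) <-> c))) = I | False = I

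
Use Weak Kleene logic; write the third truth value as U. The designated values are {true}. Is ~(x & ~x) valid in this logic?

Countermodel: x=U gives U, which is not designated.

No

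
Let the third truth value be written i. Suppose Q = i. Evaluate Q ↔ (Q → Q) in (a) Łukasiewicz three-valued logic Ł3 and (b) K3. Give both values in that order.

In Łukasiewicz three-valued logic Ł3: Q → Q = i → i = true  [min(1, 1−½+½)]
Q ↔ (Q → Q) = i ↔ true = i
In K3: Q → Q = i → i = i  [¬i ∨ i]
Q ↔ (Q → Q) = i ↔ i = i

i; i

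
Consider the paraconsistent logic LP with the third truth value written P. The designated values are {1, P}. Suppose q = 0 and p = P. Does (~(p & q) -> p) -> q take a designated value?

p & q = P & 0 = 0
~(p & q) = ~0 = 1
~(p & q) -> p = 1 -> P = P  [~1 | P]
(~(p & q) -> p) -> q = P -> 0 = P
P ∈ {1, P}.

Yes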